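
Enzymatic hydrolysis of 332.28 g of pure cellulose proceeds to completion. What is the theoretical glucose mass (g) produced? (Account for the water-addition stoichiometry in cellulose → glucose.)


glucose = cellulose * 180/162
= 332.28 * 180/162
= 369.2000 g

369.2000 g


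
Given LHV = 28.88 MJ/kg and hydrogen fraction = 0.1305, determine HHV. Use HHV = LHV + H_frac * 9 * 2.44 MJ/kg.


HHV = LHV + H_frac * 9 * 2.44
= 28.88 + 0.1305 * 9 * 2.44
= 31.7458 MJ/kg

31.7458 MJ/kg


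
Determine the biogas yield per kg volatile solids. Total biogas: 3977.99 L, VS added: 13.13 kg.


Y = V / VS
= 3977.99 / 13.13
= 302.9695 L/kg VS

302.9695 L/kg VS


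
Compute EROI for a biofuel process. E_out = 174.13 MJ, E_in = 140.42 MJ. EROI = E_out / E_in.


EROI = E_out / E_in
= 174.13 / 140.42
= 1.2401

1.2401


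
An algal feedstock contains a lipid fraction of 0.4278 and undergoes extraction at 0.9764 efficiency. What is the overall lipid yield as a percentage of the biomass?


Y = lipid_content * extraction_eff * 100
= 0.4278 * 0.9764 * 100
= 41.7704%

41.7704%


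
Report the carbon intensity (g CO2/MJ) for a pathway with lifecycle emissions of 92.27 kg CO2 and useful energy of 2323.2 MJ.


CI = CO2 * 1000 / E
= 92.27 * 1000 / 2323.2
= 39.7168 g CO2/MJ

39.7168 g CO2/MJ


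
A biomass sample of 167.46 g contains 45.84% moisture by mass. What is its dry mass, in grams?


Wd = Ww * (1 - MC/100)
= 167.46 * (1 - 45.84/100)
= 90.6963 g

90.6963 g


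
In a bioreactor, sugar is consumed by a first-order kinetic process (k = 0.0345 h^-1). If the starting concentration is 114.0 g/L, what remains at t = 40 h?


S = S0 * exp(-k * t)
S = 114.0 * exp(-0.0345 * 40)
S = 28.6800 g/L

28.6800 g/L


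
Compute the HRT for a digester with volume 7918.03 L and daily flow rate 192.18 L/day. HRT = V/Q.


HRT = V / Q
= 7918.03 / 192.18
= 41.2011 days

41.2011 days


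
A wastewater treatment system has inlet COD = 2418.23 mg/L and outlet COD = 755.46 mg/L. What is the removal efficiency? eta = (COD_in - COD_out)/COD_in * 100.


eta = (COD_in - COD_out) / COD_in * 100
= (2418.23 - 755.46) / 2418.23 * 100
= 68.7598%

68.7598%


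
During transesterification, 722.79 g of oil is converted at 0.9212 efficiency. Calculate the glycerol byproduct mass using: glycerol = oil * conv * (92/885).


glycerol = oil * conv * (92/885)
= 722.79 * 0.9212 * 92 / 885
= 69.2167 g

69.2167 g


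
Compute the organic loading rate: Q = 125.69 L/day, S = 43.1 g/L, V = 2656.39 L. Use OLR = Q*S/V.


OLR = Q * S / V
= 125.69 * 43.1 / 2656.39
= 2.0393 g/L/day

2.0393 g/L/day


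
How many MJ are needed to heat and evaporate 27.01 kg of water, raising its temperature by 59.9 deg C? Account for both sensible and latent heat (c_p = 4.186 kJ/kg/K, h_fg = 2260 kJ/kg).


E = m_water * (4.186 * dT + 2260) / 1000
= 27.01 * (4.186 * 59.9 + 2260) / 1000
= 67.8151 MJ

67.8151 MJ


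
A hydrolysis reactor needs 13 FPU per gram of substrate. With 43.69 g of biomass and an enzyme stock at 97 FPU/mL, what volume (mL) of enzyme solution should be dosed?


V = dosage * m_sub / activity
V = 13 * 43.69 / 97
V = 5.8554 mL

5.8554 mL


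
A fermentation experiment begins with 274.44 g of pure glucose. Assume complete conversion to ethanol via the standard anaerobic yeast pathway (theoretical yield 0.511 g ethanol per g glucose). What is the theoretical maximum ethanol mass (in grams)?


Theoretical ethanol yield: m_EtOH = 0.511 * m_glucose
m_EtOH = 0.511 * 274.44 = 140.2388 g

140.2388 g


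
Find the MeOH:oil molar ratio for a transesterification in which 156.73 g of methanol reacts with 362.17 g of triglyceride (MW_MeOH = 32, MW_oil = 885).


Molar ratio = n_MeOH / n_oil = (MeOH/32) / (oil/885) = (MeOH * 885) / (32 * oil)
= (156.73 * 885) / (32 * 362.17)
= 11.9683

11.9683


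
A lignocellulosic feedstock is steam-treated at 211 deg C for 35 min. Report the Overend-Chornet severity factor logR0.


logR0 = log10(t * exp((T - 100) / 14.75))
= log10(35 * exp((211 - 100) / 14.75))
= 4.8123

4.8123


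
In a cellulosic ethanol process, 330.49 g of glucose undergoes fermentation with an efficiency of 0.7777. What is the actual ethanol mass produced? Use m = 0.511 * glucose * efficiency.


Actual ethanol: m = 0.511 * 330.49 * 0.7777
m = 131.3383 g

131.3383 g


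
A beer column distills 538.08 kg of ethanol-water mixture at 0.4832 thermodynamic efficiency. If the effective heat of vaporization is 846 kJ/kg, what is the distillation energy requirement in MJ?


E = m * 846 / (eta * 1000)
= 538.08 * 846 / (0.4832 * 1000)
= 942.0854 MJ

942.0854 MJ


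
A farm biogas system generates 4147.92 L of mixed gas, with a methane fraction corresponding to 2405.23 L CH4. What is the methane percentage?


CH4% = V_CH4 / V_total * 100
= 2405.23 / 4147.92 * 100
= 57.9864%

57.9864%


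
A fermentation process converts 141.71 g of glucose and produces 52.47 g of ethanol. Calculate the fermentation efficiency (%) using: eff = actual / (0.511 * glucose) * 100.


Fermentation efficiency = (actual / (0.511 * glucose)) * 100
= (52.47 / (0.511 * 141.71)) * 100
= 72.4586%

72.4586%


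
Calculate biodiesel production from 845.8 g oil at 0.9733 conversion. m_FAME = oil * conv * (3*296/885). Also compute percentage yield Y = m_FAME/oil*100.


m_FAME = oil * conv * (3 * 296 / 885) = oil * conv * (888/885)
= 845.8 * 0.9733 * 888 / 885
= 826.0077 g
Y = m_FAME / oil * 100 = conv * (888/885) * 100
= 0.9733 * 888 / 885 * 100
= 97.66%

826.0077 g FAME; Y = 97.66%


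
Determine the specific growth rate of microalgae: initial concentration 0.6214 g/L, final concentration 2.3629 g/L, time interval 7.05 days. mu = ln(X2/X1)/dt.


mu = ln(X2/X1) / dt
= ln(2.3629/0.6214) / 7.05
= 0.1895 per day

0.1895 per day


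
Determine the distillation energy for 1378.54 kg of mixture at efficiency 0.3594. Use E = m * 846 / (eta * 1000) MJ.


E = m * 846 / (eta * 1000)
= 1378.54 * 846 / (0.3594 * 1000)
= 3244.9773 MJ

3244.9773 MJ


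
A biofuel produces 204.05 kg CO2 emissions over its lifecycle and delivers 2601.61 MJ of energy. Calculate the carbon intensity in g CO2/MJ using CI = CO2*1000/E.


CI = CO2 * 1000 / E
= 204.05 * 1000 / 2601.61
= 78.4322 g CO2/MJ

78.4322 g CO2/MJ


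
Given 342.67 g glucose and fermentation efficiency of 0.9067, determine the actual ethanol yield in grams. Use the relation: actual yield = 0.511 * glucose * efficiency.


Actual ethanol: m = 0.511 * 342.67 * 0.9067
m = 158.7671 g

158.7671 g


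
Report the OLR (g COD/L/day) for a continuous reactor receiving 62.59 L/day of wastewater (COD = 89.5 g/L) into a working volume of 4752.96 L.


OLR = Q * S / V
= 62.59 * 89.5 / 4752.96
= 1.1786 g/L/day

1.1786 g/L/day


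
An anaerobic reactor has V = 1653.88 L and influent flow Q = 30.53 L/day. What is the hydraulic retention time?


HRT = V / Q
= 1653.88 / 30.53
= 54.1723 days

54.1723 days


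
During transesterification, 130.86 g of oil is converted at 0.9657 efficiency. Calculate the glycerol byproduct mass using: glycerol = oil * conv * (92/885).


glycerol = oil * conv * (92/885)
= 130.86 * 0.9657 * 92 / 885
= 13.1369 g

13.1369 g


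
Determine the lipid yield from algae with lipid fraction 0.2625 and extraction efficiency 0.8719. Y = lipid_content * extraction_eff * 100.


Y = lipid_content * extraction_eff * 100
= 0.2625 * 0.8719 * 100
= 22.8874%

22.8874%


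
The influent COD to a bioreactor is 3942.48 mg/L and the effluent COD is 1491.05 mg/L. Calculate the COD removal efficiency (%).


eta = (COD_in - COD_out) / COD_in * 100
= (3942.48 - 1491.05) / 3942.48 * 100
= 62.1799%

62.1799%


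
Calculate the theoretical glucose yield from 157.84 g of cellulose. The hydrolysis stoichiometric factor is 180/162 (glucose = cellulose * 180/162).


glucose = cellulose * 180/162
= 157.84 * 180/162
= 175.3778 g

175.3778 g


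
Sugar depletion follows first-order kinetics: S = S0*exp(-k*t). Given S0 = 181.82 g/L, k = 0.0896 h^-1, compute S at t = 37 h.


S = S0 * exp(-k * t)
S = 181.82 * exp(-0.0896 * 37)
S = 6.6049 g/L

6.6049 g/L


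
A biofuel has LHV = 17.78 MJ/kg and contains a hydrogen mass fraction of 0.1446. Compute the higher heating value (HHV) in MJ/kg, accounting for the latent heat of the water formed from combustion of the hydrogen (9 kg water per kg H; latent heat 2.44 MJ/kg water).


HHV = LHV + H_frac * 9 * 2.44
= 17.78 + 0.1446 * 9 * 2.44
= 20.9554 MJ/kg

20.9554 MJ/kg


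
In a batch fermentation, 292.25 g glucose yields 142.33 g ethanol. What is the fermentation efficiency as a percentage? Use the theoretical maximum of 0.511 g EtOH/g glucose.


Fermentation efficiency = (actual / (0.511 * glucose)) * 100
= (142.33 / (0.511 * 292.25)) * 100
= 95.3062%

95.3062%


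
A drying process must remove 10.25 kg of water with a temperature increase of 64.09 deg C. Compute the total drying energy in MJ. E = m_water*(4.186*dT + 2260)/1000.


E = m_water * (4.186 * dT + 2260) / 1000
= 10.25 * (4.186 * 64.09 + 2260) / 1000
= 25.9149 MJ

25.9149 MJ


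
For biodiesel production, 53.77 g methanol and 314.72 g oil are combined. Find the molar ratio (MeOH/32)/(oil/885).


Molar ratio = n_MeOH / n_oil = (MeOH/32) / (oil/885) = (MeOH * 885) / (32 * oil)
= (53.77 * 885) / (32 * 314.72)
= 4.7251

4.7251


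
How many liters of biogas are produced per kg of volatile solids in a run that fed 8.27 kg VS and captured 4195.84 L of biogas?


Y = V / VS
= 4195.84 / 8.27
= 507.3567 L/kg VS

507.3567 L/kg VS


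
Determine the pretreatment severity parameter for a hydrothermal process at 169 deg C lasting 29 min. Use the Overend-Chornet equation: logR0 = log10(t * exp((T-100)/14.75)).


logR0 = log10(t * exp((T - 100) / 14.75))
= log10(29 * exp((169 - 100) / 14.75))
= 3.4940

3.4940


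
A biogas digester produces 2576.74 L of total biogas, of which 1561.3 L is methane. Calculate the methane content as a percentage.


CH4% = V_CH4 / V_total * 100
= 1561.3 / 2576.74 * 100
= 60.5921%

60.5921%


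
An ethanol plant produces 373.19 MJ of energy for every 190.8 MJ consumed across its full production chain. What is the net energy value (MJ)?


NEV = E_out - E_in
= 373.19 - 190.8
= 182.3900 MJ

182.3900 MJ


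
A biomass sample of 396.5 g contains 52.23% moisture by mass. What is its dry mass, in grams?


Wd = Ww * (1 - MC/100)
= 396.5 * (1 - 52.23/100)
= 189.4081 g

189.4081 g


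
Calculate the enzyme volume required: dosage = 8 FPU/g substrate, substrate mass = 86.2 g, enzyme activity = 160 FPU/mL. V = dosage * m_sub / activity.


V = dosage * m_sub / activity
V = 8 * 86.2 / 160
V = 4.3100 mL

4.3100 mL


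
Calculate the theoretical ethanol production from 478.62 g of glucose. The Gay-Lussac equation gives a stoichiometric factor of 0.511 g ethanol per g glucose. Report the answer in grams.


Theoretical ethanol yield: m_EtOH = 0.511 * m_glucose
m_EtOH = 0.511 * 478.62 = 244.5748 g

244.5748 g


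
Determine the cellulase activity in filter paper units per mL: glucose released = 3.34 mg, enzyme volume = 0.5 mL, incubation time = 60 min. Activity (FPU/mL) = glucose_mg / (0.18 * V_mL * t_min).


Activity = glucose_mg / (0.18 mg/umol * V_mL * t_min)
= 3.34 / (0.18 * 0.5 * 60)
= 0.6185 FPU/mL

0.6185 FPU/mL


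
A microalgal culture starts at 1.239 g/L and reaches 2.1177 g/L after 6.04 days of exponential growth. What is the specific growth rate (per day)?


mu = ln(X2/X1) / dt
= ln(2.1177/1.239) / 6.04
= 0.0887 per day

0.0887 per day


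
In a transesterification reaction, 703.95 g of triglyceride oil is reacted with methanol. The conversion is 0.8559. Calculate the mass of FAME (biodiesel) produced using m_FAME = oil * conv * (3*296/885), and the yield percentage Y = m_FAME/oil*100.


m_FAME = oil * conv * (3 * 296 / 885) = oil * conv * (888/885)
= 703.95 * 0.8559 * 888 / 885
= 604.5532 g
Y = m_FAME / oil * 100 = conv * (888/885) * 100
= 0.8559 * 888 / 885 * 100
= 85.88%

604.5532 g FAME; Y = 85.88%


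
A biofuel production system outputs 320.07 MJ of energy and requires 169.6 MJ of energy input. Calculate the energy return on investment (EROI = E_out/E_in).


EROI = E_out / E_in
= 320.07 / 169.6
= 1.8872

1.8872


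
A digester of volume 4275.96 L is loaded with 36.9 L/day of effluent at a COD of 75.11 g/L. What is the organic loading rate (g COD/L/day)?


OLR = Q * S / V
= 36.9 * 75.11 / 4275.96
= 0.6482 g/L/day

0.6482 g/L/day


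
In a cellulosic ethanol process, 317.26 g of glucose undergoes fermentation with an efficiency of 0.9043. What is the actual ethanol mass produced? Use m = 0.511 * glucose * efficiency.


Actual ethanol: m = 0.511 * 317.26 * 0.9043
m = 146.6050 g

146.6050 g


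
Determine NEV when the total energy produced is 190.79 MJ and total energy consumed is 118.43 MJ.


NEV = E_out - E_in
= 190.79 - 118.43
= 72.3600 MJ

72.3600 MJ


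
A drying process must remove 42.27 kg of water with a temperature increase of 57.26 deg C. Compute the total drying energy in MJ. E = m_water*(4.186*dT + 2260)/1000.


E = m_water * (4.186 * dT + 2260) / 1000
= 42.27 * (4.186 * 57.26 + 2260) / 1000
= 105.6619 MJ

105.6619 MJ


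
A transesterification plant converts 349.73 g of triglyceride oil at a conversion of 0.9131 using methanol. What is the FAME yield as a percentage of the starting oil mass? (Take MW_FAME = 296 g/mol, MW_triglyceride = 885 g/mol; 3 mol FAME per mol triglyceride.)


m_FAME = oil * conv * (3 * 296 / 885) = oil * conv * (888/885)
= 349.73 * 0.9131 * 888 / 885
= 320.4210 g
Y = m_FAME / oil * 100 = conv * (888/885) * 100
= 0.9131 * 888 / 885 * 100
= 91.62%

91.62%


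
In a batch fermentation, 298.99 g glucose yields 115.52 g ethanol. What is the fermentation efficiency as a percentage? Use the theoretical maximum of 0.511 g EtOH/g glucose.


Fermentation efficiency = (actual / (0.511 * glucose)) * 100
= (115.52 / (0.511 * 298.99)) * 100
= 75.6101%

75.6101%


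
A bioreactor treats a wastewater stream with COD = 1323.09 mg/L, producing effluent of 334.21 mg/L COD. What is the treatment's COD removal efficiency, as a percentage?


eta = (COD_in - COD_out) / COD_in * 100
= (1323.09 - 334.21) / 1323.09 * 100
= 74.7402%

74.7402%


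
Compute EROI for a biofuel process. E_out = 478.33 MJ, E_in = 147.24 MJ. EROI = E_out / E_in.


EROI = E_out / E_in
= 478.33 / 147.24
= 3.2486

3.2486


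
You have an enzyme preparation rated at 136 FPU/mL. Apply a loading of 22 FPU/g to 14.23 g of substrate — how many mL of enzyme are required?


V = dosage * m_sub / activity
V = 22 * 14.23 / 136
V = 2.3019 mL

2.3019 mL


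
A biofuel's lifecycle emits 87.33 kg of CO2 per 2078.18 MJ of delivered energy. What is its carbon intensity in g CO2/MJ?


CI = CO2 * 1000 / E
= 87.33 * 1000 / 2078.18
= 42.0223 g CO2/MJ

42.0223 g CO2/MJ


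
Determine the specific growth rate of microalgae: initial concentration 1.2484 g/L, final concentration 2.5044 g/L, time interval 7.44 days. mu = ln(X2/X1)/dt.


mu = ln(X2/X1) / dt
= ln(2.5044/1.2484) / 7.44
= 0.0936 per day

0.0936 per day


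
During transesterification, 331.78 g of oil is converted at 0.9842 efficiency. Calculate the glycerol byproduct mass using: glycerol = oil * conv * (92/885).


glycerol = oil * conv * (92/885)
= 331.78 * 0.9842 * 92 / 885
= 33.9452 g

33.9452 g


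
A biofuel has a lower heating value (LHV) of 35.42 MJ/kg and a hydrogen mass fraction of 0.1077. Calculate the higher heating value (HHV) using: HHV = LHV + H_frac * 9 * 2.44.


HHV = LHV + H_frac * 9 * 2.44
= 35.42 + 0.1077 * 9 * 2.44
= 37.7851 MJ/kg

37.7851 MJ/kg


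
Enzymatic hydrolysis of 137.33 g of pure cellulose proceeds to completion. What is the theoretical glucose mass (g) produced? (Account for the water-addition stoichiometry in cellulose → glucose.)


glucose = cellulose * 180/162
= 137.33 * 180/162
= 152.5889 g

152.5889 g


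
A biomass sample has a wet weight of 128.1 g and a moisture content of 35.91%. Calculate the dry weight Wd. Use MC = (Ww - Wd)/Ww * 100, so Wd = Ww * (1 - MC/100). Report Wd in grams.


Wd = Ww * (1 - MC/100)
= 128.1 * (1 - 35.91/100)
= 82.0993 g

82.0993 g


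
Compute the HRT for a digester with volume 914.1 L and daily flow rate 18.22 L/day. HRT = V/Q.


HRT = V / Q
= 914.1 / 18.22
= 50.1701 days

50.1701 days


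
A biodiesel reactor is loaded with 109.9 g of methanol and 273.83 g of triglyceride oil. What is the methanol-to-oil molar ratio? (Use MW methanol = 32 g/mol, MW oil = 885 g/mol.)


Molar ratio = n_MeOH / n_oil = (MeOH/32) / (oil/885) = (MeOH * 885) / (32 * oil)
= (109.9 * 885) / (32 * 273.83)
= 11.0997

11.0997


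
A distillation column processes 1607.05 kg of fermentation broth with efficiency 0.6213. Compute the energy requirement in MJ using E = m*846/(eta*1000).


E = m * 846 / (eta * 1000)
= 1607.05 * 846 / (0.6213 * 1000)
= 2188.2574 MJ

2188.2574 MJ


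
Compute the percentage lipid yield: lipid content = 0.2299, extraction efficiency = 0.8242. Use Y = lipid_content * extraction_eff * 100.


Y = lipid_content * extraction_eff * 100
= 0.2299 * 0.8242 * 100
= 18.9484%

18.9484%


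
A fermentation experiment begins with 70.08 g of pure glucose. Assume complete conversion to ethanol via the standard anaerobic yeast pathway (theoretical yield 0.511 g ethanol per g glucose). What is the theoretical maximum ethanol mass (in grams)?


Theoretical ethanol yield: m_EtOH = 0.511 * m_glucose
m_EtOH = 0.511 * 70.08 = 35.8109 g

35.8109 g


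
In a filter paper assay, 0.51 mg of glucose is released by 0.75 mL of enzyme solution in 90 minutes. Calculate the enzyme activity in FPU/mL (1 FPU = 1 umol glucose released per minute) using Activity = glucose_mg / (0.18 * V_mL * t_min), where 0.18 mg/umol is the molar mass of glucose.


Activity = glucose_mg / (0.18 mg/umol * V_mL * t_min)
= 0.51 / (0.18 * 0.75 * 90)
= 0.0420 FPU/mL

0.0420 FPU/mL


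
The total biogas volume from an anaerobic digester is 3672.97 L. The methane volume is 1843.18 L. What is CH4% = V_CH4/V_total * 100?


CH4% = V_CH4 / V_total * 100
= 1843.18 / 3672.97 * 100
= 50.1823%

50.1823%


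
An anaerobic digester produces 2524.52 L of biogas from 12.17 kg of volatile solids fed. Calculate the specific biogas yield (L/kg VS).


Y = V / VS
= 2524.52 / 12.17
= 207.4380 L/kg VS

207.4380 L/kg VS


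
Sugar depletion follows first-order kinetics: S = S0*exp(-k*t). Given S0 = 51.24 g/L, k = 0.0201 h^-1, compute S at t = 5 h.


S = S0 * exp(-k * t)
S = 51.24 * exp(-0.0201 * 5)
S = 46.3407 g/L

46.3407 g/L


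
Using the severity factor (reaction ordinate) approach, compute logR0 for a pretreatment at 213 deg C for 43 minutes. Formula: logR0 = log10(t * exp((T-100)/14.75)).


logR0 = log10(t * exp((T - 100) / 14.75))
= log10(43 * exp((213 - 100) / 14.75))
= 4.9606

4.9606


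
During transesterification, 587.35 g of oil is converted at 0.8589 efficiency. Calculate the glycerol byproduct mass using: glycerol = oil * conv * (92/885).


glycerol = oil * conv * (92/885)
= 587.35 * 0.8589 * 92 / 885
= 52.4426 g

52.4426 g


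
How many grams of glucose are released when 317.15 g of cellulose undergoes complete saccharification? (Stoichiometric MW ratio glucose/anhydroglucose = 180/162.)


glucose = cellulose * 180/162
= 317.15 * 180/162
= 352.3889 g

352.3889 g


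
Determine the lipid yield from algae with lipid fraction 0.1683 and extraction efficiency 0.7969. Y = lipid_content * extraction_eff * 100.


Y = lipid_content * extraction_eff * 100
= 0.1683 * 0.7969 * 100
= 13.4118%

13.4118%


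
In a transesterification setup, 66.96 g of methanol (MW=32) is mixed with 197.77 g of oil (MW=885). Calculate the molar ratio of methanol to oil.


Molar ratio = n_MeOH / n_oil = (MeOH/32) / (oil/885) = (MeOH * 885) / (32 * oil)
= (66.96 * 885) / (32 * 197.77)
= 9.3637

9.3637


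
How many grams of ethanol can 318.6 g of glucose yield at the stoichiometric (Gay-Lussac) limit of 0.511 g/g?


Theoretical ethanol yield: m_EtOH = 0.511 * m_glucose
m_EtOH = 0.511 * 318.6 = 162.8046 g

162.8046 g


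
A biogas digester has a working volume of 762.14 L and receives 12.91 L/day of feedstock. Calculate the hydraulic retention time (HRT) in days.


HRT = V / Q
= 762.14 / 12.91
= 59.0349 days

59.0349 days


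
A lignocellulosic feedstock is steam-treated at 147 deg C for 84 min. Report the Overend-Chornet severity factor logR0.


logR0 = log10(t * exp((T - 100) / 14.75))
= log10(84 * exp((147 - 100) / 14.75))
= 3.3081

3.3081


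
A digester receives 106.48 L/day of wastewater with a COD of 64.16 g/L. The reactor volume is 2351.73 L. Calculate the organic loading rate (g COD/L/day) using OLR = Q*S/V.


OLR = Q * S / V
= 106.48 * 64.16 / 2351.73
= 2.9050 g/L/day

2.9050 g/L/day


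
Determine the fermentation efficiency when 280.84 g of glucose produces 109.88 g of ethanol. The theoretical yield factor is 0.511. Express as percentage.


Fermentation efficiency = (actual / (0.511 * glucose)) * 100
= (109.88 / (0.511 * 280.84)) * 100
= 76.5665%

76.5665%


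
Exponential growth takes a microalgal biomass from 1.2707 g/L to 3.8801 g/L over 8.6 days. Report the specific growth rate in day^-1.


mu = ln(X2/X1) / dt
= ln(3.8801/1.2707) / 8.6
= 0.1298 per day

0.1298 per day


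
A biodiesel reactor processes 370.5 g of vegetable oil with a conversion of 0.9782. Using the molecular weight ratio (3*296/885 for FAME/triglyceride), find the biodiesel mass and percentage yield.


m_FAME = oil * conv * (3 * 296 / 885) = oil * conv * (888/885)
= 370.5 * 0.9782 * 888 / 885
= 363.6517 g
Y = m_FAME / oil * 100 = conv * (888/885) * 100
= 0.9782 * 888 / 885 * 100
= 98.15%

363.6517 g FAME; Y = 98.15%


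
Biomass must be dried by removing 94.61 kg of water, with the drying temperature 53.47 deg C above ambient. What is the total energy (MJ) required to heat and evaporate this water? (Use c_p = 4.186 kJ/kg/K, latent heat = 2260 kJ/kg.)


E = m_water * (4.186 * dT + 2260) / 1000
= 94.61 * (4.186 * 53.47 + 2260) / 1000
= 234.9947 MJ

234.9947 MJ


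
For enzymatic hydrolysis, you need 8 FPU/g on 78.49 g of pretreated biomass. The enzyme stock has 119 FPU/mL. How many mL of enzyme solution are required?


V = dosage * m_sub / activity
V = 8 * 78.49 / 119
V = 5.2766 mL

5.2766 mL


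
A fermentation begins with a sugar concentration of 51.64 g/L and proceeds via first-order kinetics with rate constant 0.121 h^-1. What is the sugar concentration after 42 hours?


S = S0 * exp(-k * t)
S = 51.64 * exp(-0.121 * 42)
S = 0.3206 g/L

0.3206 g/L


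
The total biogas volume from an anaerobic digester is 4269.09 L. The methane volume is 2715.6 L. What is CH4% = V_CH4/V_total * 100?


CH4% = V_CH4 / V_total * 100
= 2715.6 / 4269.09 * 100
= 63.6107%

63.6107%


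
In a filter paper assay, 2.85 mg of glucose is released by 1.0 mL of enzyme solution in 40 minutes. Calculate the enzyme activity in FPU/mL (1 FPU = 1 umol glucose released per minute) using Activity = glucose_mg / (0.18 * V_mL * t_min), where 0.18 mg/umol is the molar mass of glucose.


Activity = glucose_mg / (0.18 mg/umol * V_mL * t_min)
= 2.85 / (0.18 * 1.0 * 40)
= 0.3958 FPU/mL

0.3958 FPU/mL


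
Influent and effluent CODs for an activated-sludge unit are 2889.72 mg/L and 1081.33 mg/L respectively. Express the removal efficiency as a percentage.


eta = (COD_in - COD_out) / COD_in * 100
= (2889.72 - 1081.33) / 2889.72 * 100
= 62.5801%

62.5801%


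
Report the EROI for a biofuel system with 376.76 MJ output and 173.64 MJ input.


EROI = E_out / E_in
= 376.76 / 173.64
= 2.1698

2.1698


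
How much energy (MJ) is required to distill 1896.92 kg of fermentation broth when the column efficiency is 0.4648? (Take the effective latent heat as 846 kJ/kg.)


E = m * 846 / (eta * 1000)
= 1896.92 * 846 / (0.4648 * 1000)
= 3452.6556 MJ

3452.6556 MJ


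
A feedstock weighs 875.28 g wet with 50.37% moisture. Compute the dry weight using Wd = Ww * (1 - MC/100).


Wd = Ww * (1 - MC/100)
= 875.28 * (1 - 50.37/100)
= 434.4015 g

434.4015 g


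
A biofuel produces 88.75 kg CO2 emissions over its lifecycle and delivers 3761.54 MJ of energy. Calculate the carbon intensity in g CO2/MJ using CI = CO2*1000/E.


CI = CO2 * 1000 / E
= 88.75 * 1000 / 3761.54
= 23.5941 g CO2/MJ

23.5941 g CO2/MJ


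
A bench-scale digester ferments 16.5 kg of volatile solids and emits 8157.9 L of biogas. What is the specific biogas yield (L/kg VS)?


Y = V / VS
= 8157.9 / 16.5
= 494.4182 L/kg VS

494.4182 L/kg VS


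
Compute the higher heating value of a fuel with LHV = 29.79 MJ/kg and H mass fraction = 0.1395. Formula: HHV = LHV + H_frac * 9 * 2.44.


HHV = LHV + H_frac * 9 * 2.44
= 29.79 + 0.1395 * 9 * 2.44
= 32.8534 MJ/kg

32.8534 MJ/kg


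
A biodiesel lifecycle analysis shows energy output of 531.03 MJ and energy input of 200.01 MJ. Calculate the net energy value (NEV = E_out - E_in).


NEV = E_out - E_in
= 531.03 - 200.01
= 331.0200 MJ

331.0200 MJ


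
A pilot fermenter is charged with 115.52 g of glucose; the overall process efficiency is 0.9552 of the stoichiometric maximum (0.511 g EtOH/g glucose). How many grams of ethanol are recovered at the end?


Actual ethanol: m = 0.511 * 115.52 * 0.9552
m = 56.3861 g

56.3861 g


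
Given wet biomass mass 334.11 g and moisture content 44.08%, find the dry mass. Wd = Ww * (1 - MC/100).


Wd = Ww * (1 - MC/100)
= 334.11 * (1 - 44.08/100)
= 186.8343 g

186.8343 g


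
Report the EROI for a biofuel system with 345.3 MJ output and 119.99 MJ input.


EROI = E_out / E_in
= 345.3 / 119.99
= 2.8777

2.8777


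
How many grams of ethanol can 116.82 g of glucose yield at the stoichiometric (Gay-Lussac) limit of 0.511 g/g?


Theoretical ethanol yield: m_EtOH = 0.511 * m_glucose
m_EtOH = 0.511 * 116.82 = 59.6950 g

59.6950 g


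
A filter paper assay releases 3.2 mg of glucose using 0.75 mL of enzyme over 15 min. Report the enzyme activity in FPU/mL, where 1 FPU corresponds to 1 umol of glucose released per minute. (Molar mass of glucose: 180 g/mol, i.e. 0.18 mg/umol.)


Activity = glucose_mg / (0.18 mg/umol * V_mL * t_min)
= 3.2 / (0.18 * 0.75 * 15)
= 1.5802 FPU/mL

1.5802 FPU/mL


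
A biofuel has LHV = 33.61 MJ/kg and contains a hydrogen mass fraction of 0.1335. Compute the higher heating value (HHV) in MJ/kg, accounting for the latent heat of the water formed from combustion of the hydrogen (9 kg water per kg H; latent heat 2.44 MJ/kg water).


HHV = LHV + H_frac * 9 * 2.44
= 33.61 + 0.1335 * 9 * 2.44
= 36.5417 MJ/kg

36.5417 MJ/kg


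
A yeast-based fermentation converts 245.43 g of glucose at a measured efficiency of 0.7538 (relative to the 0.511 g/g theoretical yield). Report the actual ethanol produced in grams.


Actual ethanol: m = 0.511 * 245.43 * 0.7538
m = 94.5376 g

94.5376 g


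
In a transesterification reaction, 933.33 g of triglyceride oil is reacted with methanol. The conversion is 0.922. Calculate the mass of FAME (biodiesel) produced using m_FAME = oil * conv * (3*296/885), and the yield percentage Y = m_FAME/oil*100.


m_FAME = oil * conv * (3 * 296 / 885) = oil * conv * (888/885)
= 933.33 * 0.922 * 888 / 885
= 863.4473 g
Y = m_FAME / oil * 100 = conv * (888/885) * 100
= 0.922 * 888 / 885 * 100
= 92.51%

863.4473 g FAME; Y = 92.51%


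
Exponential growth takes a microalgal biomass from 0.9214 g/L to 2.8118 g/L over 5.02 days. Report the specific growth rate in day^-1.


mu = ln(X2/X1) / dt
= ln(2.8118/0.9214) / 5.02
= 0.2222 per day

0.2222 per day


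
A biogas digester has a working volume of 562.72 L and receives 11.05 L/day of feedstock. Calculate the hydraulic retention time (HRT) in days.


HRT = V / Q
= 562.72 / 11.05
= 50.9249 days

50.9249 days


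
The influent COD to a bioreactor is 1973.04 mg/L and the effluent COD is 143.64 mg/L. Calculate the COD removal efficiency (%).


eta = (COD_in - COD_out) / COD_in * 100
= (1973.04 - 143.64) / 1973.04 * 100
= 92.7199%

92.7199%


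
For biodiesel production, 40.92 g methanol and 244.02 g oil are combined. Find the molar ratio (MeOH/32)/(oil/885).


Molar ratio = n_MeOH / n_oil = (MeOH/32) / (oil/885) = (MeOH * 885) / (32 * oil)
= (40.92 * 885) / (32 * 244.02)
= 4.6377

4.6377


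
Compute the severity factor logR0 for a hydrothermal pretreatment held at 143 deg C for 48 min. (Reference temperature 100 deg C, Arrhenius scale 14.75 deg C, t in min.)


logR0 = log10(t * exp((T - 100) / 14.75))
= log10(48 * exp((143 - 100) / 14.75))
= 2.9473

2.9473


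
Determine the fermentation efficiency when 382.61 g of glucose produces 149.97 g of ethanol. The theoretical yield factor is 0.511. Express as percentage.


Fermentation efficiency = (actual / (0.511 * glucose)) * 100
= (149.97 / (0.511 * 382.61)) * 100
= 76.7056%

76.7056%


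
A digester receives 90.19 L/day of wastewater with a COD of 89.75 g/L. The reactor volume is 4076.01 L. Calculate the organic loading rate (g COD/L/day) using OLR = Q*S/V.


OLR = Q * S / V
= 90.19 * 89.75 / 4076.01
= 1.9859 g/L/day

1.9859 g/L/day


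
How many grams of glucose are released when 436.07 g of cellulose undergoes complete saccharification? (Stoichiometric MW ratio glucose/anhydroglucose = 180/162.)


glucose = cellulose * 180/162
= 436.07 * 180/162
= 484.5222 g

484.5222 g


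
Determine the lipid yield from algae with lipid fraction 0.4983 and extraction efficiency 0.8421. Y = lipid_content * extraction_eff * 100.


Y = lipid_content * extraction_eff * 100
= 0.4983 * 0.8421 * 100
= 41.9618%

41.9618%


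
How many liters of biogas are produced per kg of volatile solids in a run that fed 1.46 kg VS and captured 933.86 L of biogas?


Y = V / VS
= 933.86 / 1.46
= 639.6301 L/kg VS

639.6301 L/kg VS


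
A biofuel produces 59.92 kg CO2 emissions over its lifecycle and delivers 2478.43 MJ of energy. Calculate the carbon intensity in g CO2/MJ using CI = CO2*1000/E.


CI = CO2 * 1000 / E
= 59.92 * 1000 / 2478.43
= 24.1766 g CO2/MJ

24.1766 g CO2/MJ


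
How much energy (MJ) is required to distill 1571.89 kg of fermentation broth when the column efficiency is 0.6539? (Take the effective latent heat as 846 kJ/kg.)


E = m * 846 / (eta * 1000)
= 1571.89 * 846 / (0.6539 * 1000)
= 2033.6733 MJ

2033.6733 MJ


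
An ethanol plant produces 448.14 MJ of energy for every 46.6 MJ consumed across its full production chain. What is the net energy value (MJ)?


NEV = E_out - E_in
= 448.14 - 46.6
= 401.5400 MJ

401.5400 MJ


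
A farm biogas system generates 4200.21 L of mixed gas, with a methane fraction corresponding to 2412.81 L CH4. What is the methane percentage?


CH4% = V_CH4 / V_total * 100
= 2412.81 / 4200.21 * 100
= 57.4450%

57.4450%


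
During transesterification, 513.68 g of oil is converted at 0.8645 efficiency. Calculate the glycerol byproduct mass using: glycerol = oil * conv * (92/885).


glycerol = oil * conv * (92/885)
= 513.68 * 0.8645 * 92 / 885
= 46.1639 g

46.1639 g


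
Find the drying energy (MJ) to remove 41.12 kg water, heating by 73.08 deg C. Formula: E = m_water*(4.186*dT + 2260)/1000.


E = m_water * (4.186 * dT + 2260) / 1000
= 41.12 * (4.186 * 73.08 + 2260) / 1000
= 105.5103 MJ

105.5103 MJ


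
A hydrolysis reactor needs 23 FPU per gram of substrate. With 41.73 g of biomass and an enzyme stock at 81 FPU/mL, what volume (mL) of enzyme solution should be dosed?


V = dosage * m_sub / activity
V = 23 * 41.73 / 81
V = 11.8493 mL

11.8493 mL


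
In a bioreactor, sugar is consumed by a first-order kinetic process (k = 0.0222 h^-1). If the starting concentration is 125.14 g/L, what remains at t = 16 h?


S = S0 * exp(-k * t)
S = 125.14 * exp(-0.0222 * 16)
S = 87.7273 g/L

87.7273 g/L


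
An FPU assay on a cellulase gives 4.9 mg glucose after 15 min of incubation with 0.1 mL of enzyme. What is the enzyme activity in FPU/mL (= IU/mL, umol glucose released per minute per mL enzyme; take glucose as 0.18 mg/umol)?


Activity = glucose_mg / (0.18 mg/umol * V_mL * t_min)
= 4.9 / (0.18 * 0.1 * 15)
= 18.1481 FPU/mL

18.1481 FPU/mL


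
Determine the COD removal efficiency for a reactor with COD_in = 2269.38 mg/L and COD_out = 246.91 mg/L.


eta = (COD_in - COD_out) / COD_in * 100
= (2269.38 - 246.91) / 2269.38 * 100
= 89.1199%

89.1199%


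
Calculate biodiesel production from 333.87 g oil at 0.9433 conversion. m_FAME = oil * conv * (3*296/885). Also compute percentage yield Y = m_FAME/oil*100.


m_FAME = oil * conv * (3 * 296 / 885) = oil * conv * (888/885)
= 333.87 * 0.9433 * 888 / 885
= 316.0072 g
Y = m_FAME / oil * 100 = conv * (888/885) * 100
= 0.9433 * 888 / 885 * 100
= 94.65%

316.0072 g FAME; Y = 94.65%


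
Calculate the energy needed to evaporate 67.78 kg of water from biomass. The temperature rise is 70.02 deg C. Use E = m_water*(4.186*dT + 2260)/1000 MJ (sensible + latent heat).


E = m_water * (4.186 * dT + 2260) / 1000
= 67.78 * (4.186 * 70.02 + 2260) / 1000
= 173.0494 MJ

173.0494 MJ


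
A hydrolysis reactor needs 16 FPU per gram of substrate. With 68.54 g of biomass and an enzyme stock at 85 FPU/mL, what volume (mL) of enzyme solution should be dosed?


V = dosage * m_sub / activity
V = 16 * 68.54 / 85
V = 12.9016 mL

12.9016 mL


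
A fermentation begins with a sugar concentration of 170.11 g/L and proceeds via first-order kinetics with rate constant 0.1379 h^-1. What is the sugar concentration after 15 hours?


S = S0 * exp(-k * t)
S = 170.11 * exp(-0.1379 * 15)
S = 21.4977 g/L

21.4977 g/L


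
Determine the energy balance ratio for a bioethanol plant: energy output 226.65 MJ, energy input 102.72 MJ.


EROI = E_out / E_in
= 226.65 / 102.72
= 2.2065

2.2065


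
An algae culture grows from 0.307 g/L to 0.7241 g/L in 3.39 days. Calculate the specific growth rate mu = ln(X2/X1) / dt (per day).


mu = ln(X2/X1) / dt
= ln(0.7241/0.307) / 3.39
= 0.2531 per day

0.2531 per day


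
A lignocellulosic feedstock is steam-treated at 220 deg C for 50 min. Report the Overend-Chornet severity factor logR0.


logR0 = log10(t * exp((T - 100) / 14.75))
= log10(50 * exp((220 - 100) / 14.75))
= 5.2322

5.2322


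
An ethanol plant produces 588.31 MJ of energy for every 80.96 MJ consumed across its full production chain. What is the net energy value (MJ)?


NEV = E_out - E_in
= 588.31 - 80.96
= 507.3500 MJ

507.3500 MJ


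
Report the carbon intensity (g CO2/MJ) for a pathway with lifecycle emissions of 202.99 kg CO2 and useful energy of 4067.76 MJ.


CI = CO2 * 1000 / E
= 202.99 * 1000 / 4067.76
= 49.9022 g CO2/MJ

49.9022 g CO2/MJ


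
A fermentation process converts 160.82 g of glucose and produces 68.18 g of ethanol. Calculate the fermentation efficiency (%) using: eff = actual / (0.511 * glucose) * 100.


Fermentation efficiency = (actual / (0.511 * glucose)) * 100
= (68.18 / (0.511 * 160.82)) * 100
= 82.9652%

82.9652%


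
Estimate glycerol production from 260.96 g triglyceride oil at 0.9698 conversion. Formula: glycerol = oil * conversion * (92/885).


glycerol = oil * conv * (92/885)
= 260.96 * 0.9698 * 92 / 885
= 26.3088 g

26.3088 g


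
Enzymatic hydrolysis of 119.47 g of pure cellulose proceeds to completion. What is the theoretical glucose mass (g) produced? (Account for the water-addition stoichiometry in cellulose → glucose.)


glucose = cellulose * 180/162
= 119.47 * 180/162
= 132.7444 g

132.7444 g


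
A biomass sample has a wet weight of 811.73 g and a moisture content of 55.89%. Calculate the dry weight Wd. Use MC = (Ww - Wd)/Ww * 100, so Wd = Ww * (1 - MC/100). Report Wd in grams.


Wd = Ww * (1 - MC/100)
= 811.73 * (1 - 55.89/100)
= 358.0541 g

358.0541 g


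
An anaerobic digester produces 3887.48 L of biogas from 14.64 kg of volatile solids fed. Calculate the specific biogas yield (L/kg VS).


Y = V / VS
= 3887.48 / 14.64
= 265.5383 L/kg VS

265.5383 L/kg VS


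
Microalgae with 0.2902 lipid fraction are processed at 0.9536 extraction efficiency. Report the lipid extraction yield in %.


Y = lipid_content * extraction_eff * 100
= 0.2902 * 0.9536 * 100
= 27.6735%

27.6735%


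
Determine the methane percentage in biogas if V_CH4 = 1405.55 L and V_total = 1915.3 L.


CH4% = V_CH4 / V_total * 100
= 1405.55 / 1915.3 * 100
= 73.3854%

73.3854%


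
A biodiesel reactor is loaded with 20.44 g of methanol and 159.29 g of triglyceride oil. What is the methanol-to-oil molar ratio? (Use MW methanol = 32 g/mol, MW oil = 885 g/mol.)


Molar ratio = n_MeOH / n_oil = (MeOH/32) / (oil/885) = (MeOH * 885) / (32 * oil)
= (20.44 * 885) / (32 * 159.29)
= 3.5488

3.5488


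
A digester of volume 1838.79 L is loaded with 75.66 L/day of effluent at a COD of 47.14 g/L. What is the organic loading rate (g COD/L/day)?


OLR = Q * S / V
= 75.66 * 47.14 / 1838.79
= 1.9397 g/L/day

1.9397 g/L/day


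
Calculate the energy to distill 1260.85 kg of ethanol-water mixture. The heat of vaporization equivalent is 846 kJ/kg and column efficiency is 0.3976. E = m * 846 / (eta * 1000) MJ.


E = m * 846 / (eta * 1000)
= 1260.85 * 846 / (0.3976 * 1000)
= 2682.7945 MJ

2682.7945 MJ


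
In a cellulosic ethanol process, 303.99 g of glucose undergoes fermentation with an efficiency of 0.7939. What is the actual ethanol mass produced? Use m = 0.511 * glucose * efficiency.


Actual ethanol: m = 0.511 * 303.99 * 0.7939
m = 123.3235 g

123.3235 g


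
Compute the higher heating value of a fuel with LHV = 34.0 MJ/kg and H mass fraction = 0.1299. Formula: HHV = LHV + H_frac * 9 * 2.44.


HHV = LHV + H_frac * 9 * 2.44
= 34.0 + 0.1299 * 9 * 2.44
= 36.8526 MJ/kg

36.8526 MJ/kg


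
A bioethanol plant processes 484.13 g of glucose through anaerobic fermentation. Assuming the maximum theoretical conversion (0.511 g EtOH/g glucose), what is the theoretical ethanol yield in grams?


Theoretical ethanol yield: m_EtOH = 0.511 * m_glucose
m_EtOH = 0.511 * 484.13 = 247.3904 g

247.3904 g


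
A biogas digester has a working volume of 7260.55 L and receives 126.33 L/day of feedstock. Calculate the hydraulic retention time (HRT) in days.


HRT = V / Q
= 7260.55 / 126.33
= 57.4729 days

57.4729 days


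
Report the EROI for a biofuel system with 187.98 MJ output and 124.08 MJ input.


EROI = E_out / E_in
= 187.98 / 124.08
= 1.5150

1.5150


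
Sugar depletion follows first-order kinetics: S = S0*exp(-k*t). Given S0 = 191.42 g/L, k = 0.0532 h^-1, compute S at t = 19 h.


S = S0 * exp(-k * t)
S = 191.42 * exp(-0.0532 * 19)
S = 69.6630 g/L

69.6630 g/L


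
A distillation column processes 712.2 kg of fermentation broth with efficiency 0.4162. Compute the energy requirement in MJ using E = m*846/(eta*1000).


E = m * 846 / (eta * 1000)
= 712.2 * 846 / (0.4162 * 1000)
= 1447.6723 MJ

1447.6723 MJ


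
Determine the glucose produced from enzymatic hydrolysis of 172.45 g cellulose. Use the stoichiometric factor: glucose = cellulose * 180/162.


glucose = cellulose * 180/162
= 172.45 * 180/162
= 191.6111 g

191.6111 g


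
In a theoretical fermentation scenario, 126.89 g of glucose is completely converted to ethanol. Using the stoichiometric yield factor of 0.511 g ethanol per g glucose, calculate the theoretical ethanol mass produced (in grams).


Theoretical ethanol yield: m_EtOH = 0.511 * m_glucose
m_EtOH = 0.511 * 126.89 = 64.8408 g

64.8408 g


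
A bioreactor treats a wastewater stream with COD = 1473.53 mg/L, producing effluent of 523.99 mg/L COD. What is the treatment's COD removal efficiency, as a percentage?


eta = (COD_in - COD_out) / COD_in * 100
= (1473.53 - 523.99) / 1473.53 * 100
= 64.4398%

64.4398%


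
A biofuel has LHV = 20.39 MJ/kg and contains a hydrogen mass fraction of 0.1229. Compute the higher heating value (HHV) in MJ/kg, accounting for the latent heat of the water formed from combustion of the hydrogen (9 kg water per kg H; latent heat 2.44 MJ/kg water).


HHV = LHV + H_frac * 9 * 2.44
= 20.39 + 0.1229 * 9 * 2.44
= 23.0889 MJ/kg

23.0889 MJ/kg
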